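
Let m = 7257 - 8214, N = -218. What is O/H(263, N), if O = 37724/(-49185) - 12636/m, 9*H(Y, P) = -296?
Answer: -659234/1743335 ≈ -0.37815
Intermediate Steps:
H(Y, P) = -296/9 (H(Y, P) = (⅑)*(-296) = -296/9)
m = -957
O = 195133264/15690015 (O = 37724/(-49185) - 12636/(-957) = 37724*(-1/49185) - 12636*(-1/957) = -37724/49185 + 4212/319 = 195133264/15690015 ≈ 12.437)
O/H(263, N) = 195133264/(15690015*(-296/9)) = (195133264/15690015)*(-9/296) = -659234/1743335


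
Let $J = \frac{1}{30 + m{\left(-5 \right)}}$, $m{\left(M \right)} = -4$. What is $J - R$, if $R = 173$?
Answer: $- \frac{4497}{26} \approx -172.96$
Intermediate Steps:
$J = \frac{1}{26}$ ($J = \frac{1}{30 - 4} = \frac{1}{26} \approx 0.038462$)
$J - R = \frac{1}{26} - 173 = - \frac{4497}{26}$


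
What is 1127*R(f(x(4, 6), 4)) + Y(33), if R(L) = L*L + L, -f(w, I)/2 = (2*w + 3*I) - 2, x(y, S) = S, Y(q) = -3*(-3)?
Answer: 2132293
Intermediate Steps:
Y(q) = 9
f(w, I) = 4 - 6*I - 4*w (f(w, I) = -2*((2*w + 3*I) - 2) = -2*(-2 + 2*w + 3*I) = 4 - 6*I - 4*w)
R(L) = L + L**2 (R(L) = L**2 + L = L + L**2)
1127*R(f(x(4, 6), 4)) + Y(33) = 1127*((4 - 6*4 - 4*6)*(1 + (4 - 6*4 - 4*6))) + 9 = 1127*((4 - 24 - 24)*(1 + (4 - 24 - 24))) + 9 = 1127*(-44*(1 - 44)) + 9 = 1127*(-44*(-43)) + 9 = 1127*1892 + 9 = 2132284 + 9 = 2132293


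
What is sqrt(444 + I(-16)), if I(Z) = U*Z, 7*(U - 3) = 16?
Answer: 2*sqrt(4403)/7 ≈ 18.959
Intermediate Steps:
U = 37/7 (U = 3 + (1/7)*16 = 3 + 16/7 = 37/7 ≈ 5.2857)
I(Z) = 37*Z/7
sqrt(444 + I(-16)) = sqrt(444 + (37/7)*(-16)) = sqrt(444 - 592/7) = sqrt(2516/7) = 2*sqrt(4403)/7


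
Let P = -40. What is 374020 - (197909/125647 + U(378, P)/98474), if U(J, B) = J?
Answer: 2313857982220064/6186481339 ≈ 3.7402e+5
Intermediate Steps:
374020 - (197909/125647 + U(378, P)/98474) = 374020 - (197909/125647 + 378/98474) = 374020 - (197909*(1/125647) + 378*(1/98474)) = 374020 - (197909/125647 + 189/49237) = 374020 - 1*9768192716/6186481339 = 374020 - 9768192716/6186481339 = 2313857982220064/6186481339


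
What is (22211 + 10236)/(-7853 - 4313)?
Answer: -32447/12166 ≈ -2.6670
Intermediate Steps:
(22211 + 10236)/(-7853 - 4313) = 32447/(-12166) = 32447*(-1/12166) = -32447/12166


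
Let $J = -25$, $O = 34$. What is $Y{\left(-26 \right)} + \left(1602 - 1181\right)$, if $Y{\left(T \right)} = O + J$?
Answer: $430$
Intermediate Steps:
$Y{\left(T \right)} = 9$ ($Y{\left(T \right)} = 34 - 25 = 9$)
$Y{\left(-26 \right)} + \left(1602 - 1181\right) = 9 + \left(1602 - 1181\right) = 9 + 421 = 430$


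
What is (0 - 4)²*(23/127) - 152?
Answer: -18936/127 ≈ -149.10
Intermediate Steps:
(0 - 4)²*(23/127) - 152 = (-4)²*(23*(1/127)) - 152 = 16*(23/127) - 152 = 368/127 - 152 = -18936/127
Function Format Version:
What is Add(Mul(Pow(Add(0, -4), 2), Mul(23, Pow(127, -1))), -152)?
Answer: Rational(-18936, 127) ≈ -149.10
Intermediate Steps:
Add(Mul(Pow(Add(0, -4), 2), Mul(23, Pow(127, -1))), -152) = Add(Mul(Pow(-4, 2), Mul(23, Rational(1, 127))), -152) = Add(Mul(16, Rational(23, 127)), -152) = Add(Rational(368, 127), -152) = Rational(-18936, 127)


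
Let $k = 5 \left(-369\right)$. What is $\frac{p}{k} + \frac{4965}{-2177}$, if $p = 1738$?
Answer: $- \frac{12944051}{4016565} \approx -3.2227$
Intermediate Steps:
$k = -1845$
$\frac{p}{k} + \frac{4965}{-2177} = \frac{1738}{-1845} + \frac{4965}{-2177} = 1738 \left(- \frac{1}{1845}\right) + 4965 \left(- \frac{1}{2177}\right) = - \frac{1738}{1845} - \frac{4965}{2177} = - \frac{12944051}{4016565}$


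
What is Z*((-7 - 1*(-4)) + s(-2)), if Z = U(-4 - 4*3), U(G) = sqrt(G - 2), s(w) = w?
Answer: -15*I*sqrt(2) ≈ -21.213*I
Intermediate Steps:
U(G) = sqrt(-2 + G)
Z = 3*I*sqrt(2) (Z = sqrt(-2 + (-4 - 4*3)) = sqrt(-2 + (-4 - 12)) = sqrt(-2 - 16) = sqrt(-18) = 3*I*sqrt(2) ≈ 4.2426*I)
Z*((-7 - 1*(-4)) + s(-2)) = (3*I*sqrt(2))*((-7 - 1*(-4)) - 2) = (3*I*sqrt(2))*((-7 + 4) - 2) = (3*I*sqrt(2))*(-3 - 2) = (3*I*sqrt(2))*(-5) = -15*I*sqrt(2)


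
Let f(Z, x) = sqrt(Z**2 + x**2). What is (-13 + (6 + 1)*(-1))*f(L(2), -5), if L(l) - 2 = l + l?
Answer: -20*sqrt(61) ≈ -156.21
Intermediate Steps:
L(l) = 2 + 2*l (L(l) = 2 + (l + l) = 2 + 2*l)
(-13 + (6 + 1)*(-1))*f(L(2), -5) = (-13 + (6 + 1)*(-1))*sqrt((2 + 2*2)**2 + (-5)**2) = (-13 + 7*(-1))*sqrt((2 + 4)**2 + 25) = (-13 - 7)*sqrt(6**2 + 25) = -20*sqrt(36 + 25) = -20*sqrt(61)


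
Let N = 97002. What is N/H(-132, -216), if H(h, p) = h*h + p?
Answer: 5389/956 ≈ 5.6370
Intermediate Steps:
H(h, p) = p + h**2 (H(h, p) = h**2 + p = p + h**2)
N/H(-132, -216) = 97002/(-216 + (-132)**2) = 97002/(-216 + 17424) = 97002/17208 = 97002*(1/17208) = 5389/956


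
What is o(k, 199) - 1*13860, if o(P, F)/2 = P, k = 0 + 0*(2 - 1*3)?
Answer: -13860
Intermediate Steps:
k = 0 (k = 0 + 0*(2 - 3) = 0 + 0*(-1) = 0 + 0 = 0)
o(P, F) = 2*P
o(k, 199) - 1*13860 = 2*0 - 1*13860 = 0 - 13860 = -13860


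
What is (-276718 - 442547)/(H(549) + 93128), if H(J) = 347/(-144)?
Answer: -20714832/2682017 ≈ -7.7236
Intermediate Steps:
H(J) = -347/144 (H(J) = 347*(-1/144) = -347/144)
(-276718 - 442547)/(H(549) + 93128) = (-276718 - 442547)/(-347/144 + 93128) = -719265/13410085/144 = -719265*144/13410085 = -20714832/2682017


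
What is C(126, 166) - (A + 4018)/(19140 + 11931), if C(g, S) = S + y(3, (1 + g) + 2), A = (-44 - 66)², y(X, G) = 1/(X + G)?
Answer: 75414583/455708 ≈ 165.49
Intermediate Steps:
y(X, G) = 1/(G + X)
A = 12100 (A = (-110)² = 12100)
C(g, S) = S + 1/(6 + g) (C(g, S) = S + 1/(((1 + g) + 2) + 3) = S + 1/((3 + g) + 3) = S + 1/(6 + g))
C(126, 166) - (A + 4018)/(19140 + 11931) = (1 + 166*(6 + 126))/(6 + 126) - (12100 + 4018)/(19140 + 11931) = (1 + 166*132)/132 - 16118/31071 = (1 + 21912)/132 - 16118/31071 = (1/132)*21913 - 1*16118/31071 = 21913/132 - 16118/31071 = 75414583/455708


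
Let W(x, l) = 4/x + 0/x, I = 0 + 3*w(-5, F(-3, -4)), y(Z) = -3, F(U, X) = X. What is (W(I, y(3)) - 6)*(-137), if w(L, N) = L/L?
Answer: 1918/3 ≈ 639.33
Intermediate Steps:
w(L, N) = 1
I = 3 (I = 0 + 3*1 = 0 + 3 = 3)
W(x, l) = 4/x (W(x, l) = 4/x + 0 = 4/x)
(W(I, y(3)) - 6)*(-137) = (4/3 - 6)*(-137) = -14/3*(-137) = 1918/3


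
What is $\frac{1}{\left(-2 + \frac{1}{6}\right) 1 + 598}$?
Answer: $\frac{6}{3577} \approx 0.0016774$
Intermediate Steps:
$\frac{1}{\left(-2 + \frac{1}{6}\right) 1 + 598} = \frac{1}{\left(- \frac{11}{6}\right) 1 + 598} = \frac{1}{- \frac{11}{6} + 598} = \frac{1}{\frac{3577}{6}} = \frac{6}{3577}$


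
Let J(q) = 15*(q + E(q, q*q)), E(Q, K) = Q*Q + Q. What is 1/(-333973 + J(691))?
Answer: 1/6848972 ≈ 1.4601e-7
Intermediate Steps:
E(Q, K) = Q + Q² (E(Q, K) = Q² + Q = Q + Q²)
J(q) = 15*q + 15*q*(1 + q) (J(q) = 15*(q + q*(1 + q)) = 15*q + 15*q*(1 + q))
1/(-333973 + J(691)) = 1/(-333973 + 15*691*(2 + 691)) = 1/(-333973 + 15*691*693) = 1/(-333973 + 7182945) = 1/6848972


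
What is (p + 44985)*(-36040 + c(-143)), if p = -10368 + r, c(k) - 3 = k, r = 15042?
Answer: -1796662620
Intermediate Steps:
c(k) = 3 + k
p = 4674 (p = -10368 + 15042 = 4674)
(p + 44985)*(-36040 + c(-143)) = (4674 + 44985)*(-36040 + (3 - 143)) = 49659*(-36040 - 140) = 49659*(-36180) = -1796662620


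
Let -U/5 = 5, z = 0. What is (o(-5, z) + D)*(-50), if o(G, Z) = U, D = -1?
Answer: 1300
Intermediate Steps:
U = -25 (U = -5*5 = -25)
o(G, Z) = -25
(o(-5, z) + D)*(-50) = (-25 - 1)*(-50) = -26*(-50) = 1300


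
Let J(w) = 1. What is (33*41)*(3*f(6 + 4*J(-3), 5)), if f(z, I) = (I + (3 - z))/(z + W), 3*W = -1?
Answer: -24354/29 ≈ -839.79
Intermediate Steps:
W = -1/3 (W = (1/3)*(-1) = -1/3 ≈ -0.33333)
f(z, I) = (3 + I - z)/(-1/3 + z) (f(z, I) = (I + (3 - z))/(z - 1/3) = (3 + I - z)/(-1/3 + z))
(33*41)*(3*f(6 + 4*J(-3), 5)) = (33*41)*(3*(3*(3 + 5 - (6 + 4*1))/(-1 + 3*(6 + 4*1)))) = 1353*(3*(3*(3 + 5 - (6 + 4))/(-1 + 3*(6 + 4)))) = 1353*(3*(3*(3 + 5 - 1*10)/(-1 + 3*10))) = 1353*(3*(3*(3 + 5 - 10)/(-1 + 30))) = 1353*(3*(3*(-2)/29)) = 1353*(3*(3*(1/29)*(-2))) = 1353*(3*(-6/29)) = 1353*(-18/29) = -24354/29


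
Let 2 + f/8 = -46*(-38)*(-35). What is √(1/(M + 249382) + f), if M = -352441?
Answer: I*√577621028458155/34353 ≈ 699.61*I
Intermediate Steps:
f = -489456 (f = -16 + 8*(-46*(-38)*(-35)) = -16 + 8*(1748*(-35)) = -16 + 8*(-61180) = -16 - 489440 = -489456)
√(1/(M + 249382) + f) = √(1/(-352441 + 249382) - 489456) = √(1/(-103059) - 489456) = √(-1/103059 - 489456) = √(-50442845905/103059) = I*√577621028458155/34353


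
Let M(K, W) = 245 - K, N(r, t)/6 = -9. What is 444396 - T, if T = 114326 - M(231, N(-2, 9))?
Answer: 330084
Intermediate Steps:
N(r, t) = -54 (N(r, t) = 6*(-9) = -54)
T = 114312 (T = 114326 - (245 - 1*231) = 114326 - (245 - 231) = 114326 - 1*14 = 114326 - 14 = 114312)
444396 - T = 444396 - 1*114312 = 444396 - 114312 = 330084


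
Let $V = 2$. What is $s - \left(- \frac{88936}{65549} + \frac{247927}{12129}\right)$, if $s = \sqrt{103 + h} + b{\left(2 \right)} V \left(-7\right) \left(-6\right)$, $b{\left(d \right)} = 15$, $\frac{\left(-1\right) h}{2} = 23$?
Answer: $\frac{986582552281}{795043821} + \sqrt{57} \approx 1248.5$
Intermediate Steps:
$h = -46$ ($h = \left(-2\right) 23 = -46$)
$s = 1260 + \sqrt{57}$ ($s = \sqrt{103 - 46} + 15 \cdot 2 \left(-7\right) \left(-6\right) = \sqrt{57} + 15 \left(\left(-14\right) \left(-6\right)\right) = \sqrt{57} + 15 \cdot 84 = \sqrt{57} + 1260 = 1260 + \sqrt{57} \approx 1267.6$)
$s - \left(- \frac{88936}{65549} + \frac{247927}{12129}\right) = \left(1260 + \sqrt{57}\right) - \left(- \frac{88936}{65549} + \frac{247927}{12129}\right) = \left(1260 + \sqrt{57}\right) - \frac{15172662179}{795043821} = \frac{986582552281}{795043821} + \sqrt{57}$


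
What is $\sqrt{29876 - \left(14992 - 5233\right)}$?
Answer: $\sqrt{20117} \approx 141.83$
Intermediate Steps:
$\sqrt{29876 - \left(14992 - 5233\right)} = \sqrt{29876 - 9759} = \sqrt{20117}$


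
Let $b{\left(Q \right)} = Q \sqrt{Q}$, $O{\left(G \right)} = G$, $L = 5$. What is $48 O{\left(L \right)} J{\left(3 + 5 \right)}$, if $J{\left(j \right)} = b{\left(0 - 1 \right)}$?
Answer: $- 240 i \approx - 240.0 i$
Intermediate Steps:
$b{\left(Q \right)} = Q^{\frac{3}{2}}$
$J{\left(j \right)} = - i$ ($J{\left(j \right)} = \left(0 - 1\right)^{\frac{3}{2}} = \left(-1\right)^{\frac{3}{2}} = - i$)
$48 O{\left(L \right)} J{\left(3 + 5 \right)} = 48 \cdot 5 \left(- i\right) = 240 \left(- i\right) = - 240 i$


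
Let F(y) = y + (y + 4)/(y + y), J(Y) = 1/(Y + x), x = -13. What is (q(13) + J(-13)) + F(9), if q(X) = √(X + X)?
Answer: 1133/117 + √26 ≈ 14.783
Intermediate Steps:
J(Y) = 1/(-13 + Y) (J(Y) = 1/(Y - 13) = 1/(-13 + Y))
F(y) = y + (4 + y)/(2*y) (F(y) = y + (4 + y)/((2*y)) = y + (4 + y)*(1/(2*y)) = y + (4 + y)/(2*y))
q(X) = √2*√X (q(X) = √(2*X) = √2*√X)
(q(13) + J(-13)) + F(9) = (√2*√13 + 1/(-13 - 13)) + (½ + 9 + 2/9) = (√26 + 1/(-26)) + (½ + 9 + 2*(⅑)) = (√26 - 1/26) + (½ + 9 + 2/9) = (-1/26 + √26) + 175/18 = 1133/117 + √26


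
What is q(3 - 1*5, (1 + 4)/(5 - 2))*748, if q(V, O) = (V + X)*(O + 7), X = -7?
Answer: -58344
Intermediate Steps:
q(V, O) = (-7 + V)*(7 + O) (q(V, O) = (V - 7)*(O + 7) = (-7 + V)*(7 + O))
q(3 - 1*5, (1 + 4)/(5 - 2))*748 = (-49 - 7*(1 + 4)/(5 - 2) + 7*(3 - 1*5) + ((1 + 4)/(5 - 2))*(3 - 1*5))*748 = (-49 - 35/3 + 7*(3 - 5) + (5/3)*(3 - 5))*748 = (-49 - 35/3 + 7*(-2) + (5*(⅓))*(-2))*748 = (-49 - 7*5/3 - 14 + (5/3)*(-2))*748 = (-49 - 35/3 - 14 - 10/3)*748 = -78*748 = -58344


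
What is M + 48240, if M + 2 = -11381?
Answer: 36857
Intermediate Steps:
M = -11383 (M = -2 - 11381 = -11383)
M + 48240 = -11383 + 48240 = 36857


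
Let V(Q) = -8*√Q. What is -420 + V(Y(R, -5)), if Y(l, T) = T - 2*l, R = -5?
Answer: -420 - 8*√5 ≈ -437.89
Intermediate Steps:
-420 + V(Y(R, -5)) = -420 - 8*√(-5 - 2*(-5)) = -420 - 8*√(-5 + 10) = -420 - 8*√5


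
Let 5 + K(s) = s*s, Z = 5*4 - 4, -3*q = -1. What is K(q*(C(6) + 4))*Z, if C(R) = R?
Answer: 880/9 ≈ 97.778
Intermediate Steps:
q = 1/3 (q = -1/3*(-1) = 1/3 ≈ 0.33333)
Z = 16 (Z = 20 - 4 = 16)
K(s) = -5 + s**2 (K(s) = -5 + s*s = -5 + s**2)
K(q*(C(6) + 4))*Z = (-5 + ((6 + 4)/3)**2)*16 = (-5 + ((1/3)*10)**2)*16 = (-5 + (10/3)**2)*16 = (-5 + 100/9)*16 = (55/9)*16 = 880/9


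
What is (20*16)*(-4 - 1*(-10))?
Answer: 1920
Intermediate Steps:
(20*16)*(-4 - 1*(-10)) = 320*(-4 + 10) = 320*6 = 1920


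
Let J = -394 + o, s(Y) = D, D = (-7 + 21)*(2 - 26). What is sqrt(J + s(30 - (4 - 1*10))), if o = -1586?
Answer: 2*I*sqrt(579) ≈ 48.125*I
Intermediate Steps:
D = -336 (D = 14*(-24) = -336)
s(Y) = -336
J = -1980 (J = -394 - 1586 = -1980)
sqrt(J + s(30 - (4 - 1*10))) = sqrt(-1980 - 336) = sqrt(-2316) = 2*I*sqrt(579)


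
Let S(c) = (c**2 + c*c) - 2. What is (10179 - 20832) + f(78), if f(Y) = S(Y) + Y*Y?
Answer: 7597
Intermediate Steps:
S(c) = -2 + 2*c**2 (S(c) = (c**2 + c**2) - 2 = 2*c**2 - 2 = -2 + 2*c**2)
f(Y) = -2 + 3*Y**2 (f(Y) = (-2 + 2*Y**2) + Y*Y = (-2 + 2*Y**2) + Y**2 = -2 + 3*Y**2)
(10179 - 20832) + f(78) = (10179 - 20832) + (-2 + 3*78**2) = -10653 + (-2 + 3*6084) = -10653 + (-2 + 18252) = -10653 + 18250 = 7597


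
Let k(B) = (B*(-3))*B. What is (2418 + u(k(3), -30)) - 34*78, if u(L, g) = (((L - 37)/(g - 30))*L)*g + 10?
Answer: 640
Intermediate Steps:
k(B) = -3*B**2 (k(B) = (-3*B)*B = -3*B**2)
u(L, g) = 10 + L*g*(-37 + L)/(-30 + g) (u(L, g) = (((-37 + L)/(-30 + g))*L)*g + 10 = (L*(-37 + L)/(-30 + g))*g + 10 = L*g*(-37 + L)/(-30 + g) + 10 = 10 + L*g*(-37 + L)/(-30 + g))
(2418 + u(k(3), -30)) - 34*78 = (2418 + (-300 + 10*(-30) - 30*(-3*3**2)**2 - 37*(-3*3**2)*(-30))/(-30 - 30)) - 34*78 = (2418 + (-300 - 300 - 30*(-3*9)**2 - 37*(-3*9)*(-30))/(-60)) - 2652 = (2418 - (-300 - 300 - 30*(-27)**2 - 37*(-27)*(-30))/60) - 2652 = (2418 - (-300 - 300 - 30*729 - 29970)/60) - 2652 = (2418 - (-300 - 300 - 21870 - 29970)/60) - 2652 = (2418 - 1/60*(-52440)) - 2652 = (2418 + 874) - 2652 = 3292 - 2652 = 640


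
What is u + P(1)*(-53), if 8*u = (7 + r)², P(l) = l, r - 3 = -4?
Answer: -97/2 ≈ -48.500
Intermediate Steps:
r = -1 (r = 3 - 4 = -1)
u = 9/2 (u = (7 - 1)²/8 = (⅛)*6² = (⅛)*36 = 9/2 ≈ 4.5000)
u + P(1)*(-53) = 9/2 + 1*(-53) = 9/2 - 53 = -97/2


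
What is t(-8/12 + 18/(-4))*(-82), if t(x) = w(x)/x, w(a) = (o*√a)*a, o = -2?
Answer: 82*I*√186/3 ≈ 372.78*I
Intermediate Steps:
w(a) = -2*a^(3/2) (w(a) = (-2*√a)*a = -2*a^(3/2))
t(x) = -2*√x (t(x) = (-2*x^(3/2))/x = -2*√x)
t(-8/12 + 18/(-4))*(-82) = -2*√(-8/12 + 18/(-4))*(-82) = -2*√(-8*1/12 + 18*(-¼))*(-82) = -2*√(-⅔ - 9/2)*(-82) = -I*√186/3*(-82) = 82*I*√186/3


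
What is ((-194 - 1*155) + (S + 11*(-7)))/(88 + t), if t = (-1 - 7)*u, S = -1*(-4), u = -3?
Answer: -211/56 ≈ -3.7679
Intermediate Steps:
S = 4
t = 24 (t = (-1 - 7)*(-3) = -8*(-3) = 24)
((-194 - 1*155) + (S + 11*(-7)))/(88 + t) = ((-194 - 1*155) + (4 + 11*(-7)))/(88 + 24) = ((-194 - 155) + (4 - 77))/112 = (-349 - 73)*(1/112) = -422*1/112 = -211/56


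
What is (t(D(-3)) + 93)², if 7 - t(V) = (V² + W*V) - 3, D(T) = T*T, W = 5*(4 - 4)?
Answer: 484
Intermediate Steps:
W = 0 (W = 5*0 = 0)
D(T) = T²
t(V) = 10 - V² (t(V) = 7 - ((V² + 0*V) - 3) = 7 - ((V² + 0) - 3) = 7 - (V² - 3) = 7 - (-3 + V²) = 7 + (3 - V²) = 10 - V²)
(t(D(-3)) + 93)² = ((10 - ((-3)²)²) + 93)² = ((10 - 1*9²) + 93)² = ((10 - 1*81) + 93)² = ((10 - 81) + 93)² = (-71 + 93)² = 22² = 484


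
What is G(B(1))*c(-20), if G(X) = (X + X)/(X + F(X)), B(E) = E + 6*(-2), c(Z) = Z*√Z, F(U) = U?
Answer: -40*I*√5 ≈ -89.443*I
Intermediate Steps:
c(Z) = Z^(3/2)
B(E) = -12 + E (B(E) = E - 12 = -12 + E)
G(X) = 1 (G(X) = (X + X)/(X + X) = (2*X)/((2*X)) = (2*X)*(1/(2*X)) = 1)
G(B(1))*c(-20) = 1*(-20)^(3/2) = 1*(-40*I*√5) = -40*I*√5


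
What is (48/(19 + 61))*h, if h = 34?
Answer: 102/5 ≈ 20.400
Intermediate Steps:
(48/(19 + 61))*h = (48/(19 + 61))*34 = (48/80)*34 = (48*(1/80))*34 = (⅗)*34 = 102/5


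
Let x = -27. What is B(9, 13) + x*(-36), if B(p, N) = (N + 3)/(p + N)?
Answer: 10700/11 ≈ 972.73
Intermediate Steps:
B(p, N) = (3 + N)/(N + p)
B(9, 13) + x*(-36) = (3 + 13)/(13 + 9) - 27*(-36) = 16/22 + 972 = (1/22)*16 + 972 = 8/11 + 972 = 10700/11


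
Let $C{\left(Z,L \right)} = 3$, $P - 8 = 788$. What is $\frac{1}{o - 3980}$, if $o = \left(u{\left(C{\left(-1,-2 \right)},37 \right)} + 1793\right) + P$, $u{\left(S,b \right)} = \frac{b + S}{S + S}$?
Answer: $- \frac{3}{4153} \approx -0.00072237$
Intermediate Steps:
$P = 796$ ($P = 8 + 788 = 796$)
$u{\left(S,b \right)} = \frac{S + b}{2 S}$
$o = \frac{7787}{3}$ ($o = \left(\frac{3 + 37}{2 \cdot 3} + 1793\right) + 796 = \left(\frac{1}{2} \cdot \frac{1}{3} \cdot 40 + 1793\right) + 796 = \left(\frac{20}{3} + 1793\right) + 796 = \frac{5399}{3} + 796 = \frac{7787}{3} \approx 2595.7$)
$\frac{1}{o - 3980} = \frac{1}{\frac{7787}{3} - 3980} = \frac{1}{- \frac{4153}{3}} = - \frac{3}{4153}$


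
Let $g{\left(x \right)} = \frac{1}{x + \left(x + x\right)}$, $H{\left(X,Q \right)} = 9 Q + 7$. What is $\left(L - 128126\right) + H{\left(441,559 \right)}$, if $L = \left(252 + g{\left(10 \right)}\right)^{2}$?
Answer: $- \frac{53610479}{900} \approx -59567.0$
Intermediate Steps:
$H{\left(X,Q \right)} = 7 + 9 Q$
$g{\left(x \right)} = \frac{1}{3 x}$ ($g{\left(x \right)} = \frac{1}{x + 2 x} = \frac{1}{3 x}$)
$L = \frac{57168721}{900}$ ($L = \left(252 + \frac{1}{3 \cdot 10}\right)^{2} = \left(252 + \frac{1}{3} \cdot \frac{1}{10}\right)^{2} = \left(252 + \frac{1}{30}\right)^{2} = \left(\frac{7561}{30}\right)^{2} = \frac{57168721}{900} \approx 63521.0$)
$\left(L - 128126\right) + H{\left(441,559 \right)} = \left(\frac{57168721}{900} - 128126\right) + \left(7 + 9 \cdot 559\right) = - \frac{58144679}{900} + \left(7 + 5031\right) = - \frac{58144679}{900} + 5038 = - \frac{53610479}{900}$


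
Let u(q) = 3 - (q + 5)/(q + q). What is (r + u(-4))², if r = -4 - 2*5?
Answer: 7569/64 ≈ 118.27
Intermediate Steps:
r = -14 (r = -4 - 10 = -14)
u(q) = 3 - (5 + q)/(2*q)
(r + u(-4))² = (-14 + (5/2)*(-1 - 4)/(-4))² = (-14 + (5/2)*(-¼)*(-5))² = (-14 + 25/8)² = (-87/8)² = 7569/64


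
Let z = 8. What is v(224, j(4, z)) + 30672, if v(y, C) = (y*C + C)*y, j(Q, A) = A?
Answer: 433872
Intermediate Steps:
v(y, C) = y*(C + C*y) (v(y, C) = (C*y + C)*y = (C + C*y)*y = y*(C + C*y))
v(224, j(4, z)) + 30672 = 8*224*(1 + 224) + 30672 = 8*224*225 + 30672 = 403200 + 30672 = 433872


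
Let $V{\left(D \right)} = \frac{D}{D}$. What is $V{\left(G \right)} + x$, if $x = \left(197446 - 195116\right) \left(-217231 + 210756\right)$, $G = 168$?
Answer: $-15086749$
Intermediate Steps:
$V{\left(D \right)} = 1$
$x = -15086750$ ($x = 2330 \left(-6475\right) = -15086750$)
$V{\left(G \right)} + x = 1 - 15086750 = -15086749$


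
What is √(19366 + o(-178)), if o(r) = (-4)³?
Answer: √19302 ≈ 138.93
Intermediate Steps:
o(r) = -64
√(19366 + o(-178)) = √(19366 - 64) = √19302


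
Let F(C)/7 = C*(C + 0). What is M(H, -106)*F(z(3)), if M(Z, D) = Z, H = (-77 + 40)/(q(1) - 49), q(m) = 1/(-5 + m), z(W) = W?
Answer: 9324/197 ≈ 47.330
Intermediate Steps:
H = 148/197 (H = (-77 + 40)/(1/(-5 + 1) - 49) = -37/(1/(-4) - 49) = -37/(-1/4 - 49) = -37/(-197/4) = -37*(-4/197) = 148/197 ≈ 0.75127)
F(C) = 7*C**2 (F(C) = 7*(C*(C + 0)) = 7*(C*C) = 7*C**2)
M(H, -106)*F(z(3)) = 148*(7*3**2)/197 = 148*(7*9)/197 = (148/197)*63 = 9324/197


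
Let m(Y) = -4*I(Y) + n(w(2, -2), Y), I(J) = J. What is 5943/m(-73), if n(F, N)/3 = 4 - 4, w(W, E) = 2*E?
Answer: 5943/292 ≈ 20.353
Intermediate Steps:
n(F, N) = 0 (n(F, N) = 3*(4 - 4) = 3*0 = 0)
m(Y) = -4*Y (m(Y) = -4*Y + 0 = -4*Y)
5943/m(-73) = 5943/((-4*(-73))) = 5943/292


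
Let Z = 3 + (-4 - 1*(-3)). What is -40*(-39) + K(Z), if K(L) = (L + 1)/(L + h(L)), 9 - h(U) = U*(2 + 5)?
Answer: 1559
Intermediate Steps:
Z = 2 (Z = 3 + (-4 + 3) = 3 - 1 = 2)
h(U) = 9 - 7*U (h(U) = 9 - U*(2 + 5) = 9 - U*7 = 9 - 7*U)
K(L) = (1 + L)/(9 - 6*L) (K(L) = (L + 1)/(L + (9 - 7*L)) = (1 + L)/(9 - 6*L))
-40*(-39) + K(Z) = -40*(-39) + (-1 - 1*2)/(3*(-3 + 2*2)) = 1560 + (-1 - 2)/(3*(-3 + 4)) = 1560 + (⅓)*(-3)/1 = 1560 + (⅓)*1*(-3) = 1560 - 1 = 1559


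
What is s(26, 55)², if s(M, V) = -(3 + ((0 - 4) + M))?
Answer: 625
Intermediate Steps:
s(M, V) = 1 - M (s(M, V) = -(3 + (-4 + M)) = -(-1 + M) = 1 - M)
s(26, 55)² = (1 - 1*26)² = (1 - 26)² = (-25)² = 625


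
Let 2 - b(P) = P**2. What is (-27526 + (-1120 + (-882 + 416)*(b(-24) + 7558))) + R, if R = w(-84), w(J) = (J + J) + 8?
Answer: -3283350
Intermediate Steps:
b(P) = 2 - P**2
w(J) = 8 + 2*J (w(J) = 2*J + 8 = 8 + 2*J)
R = -160 (R = 8 + 2*(-84) = 8 - 168 = -160)
(-27526 + (-1120 + (-882 + 416)*(b(-24) + 7558))) + R = (-27526 + (-1120 + (-882 + 416)*((2 - 1*(-24)**2) + 7558))) - 160 = (-27526 + (-1120 - 466*((2 - 1*576) + 7558))) - 160 = (-27526 + (-1120 - 466*((2 - 576) + 7558))) - 160 = (-27526 + (-1120 - 466*(-574 + 7558))) - 160 = (-27526 + (-1120 - 466*6984)) - 160 = (-27526 + (-1120 - 3254544)) - 160 = (-27526 - 3255664) - 160 = -3283190 - 160 = -3283350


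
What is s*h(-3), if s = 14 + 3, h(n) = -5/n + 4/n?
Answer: 17/3 ≈ 5.6667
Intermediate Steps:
h(n) = -1/n
s = 17
s*h(-3) = 17*(-1/(-3)) = 17*(-1*(-⅓)) = 17*(⅓) = 17/3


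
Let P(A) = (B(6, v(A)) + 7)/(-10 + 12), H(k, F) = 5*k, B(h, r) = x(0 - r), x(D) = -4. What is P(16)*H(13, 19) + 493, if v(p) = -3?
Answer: 1181/2 ≈ 590.50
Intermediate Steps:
B(h, r) = -4
P(A) = 3/2 (P(A) = (-4 + 7)/(-10 + 12) = 3/2)
P(16)*H(13, 19) + 493 = 3*(5*13)/2 + 493 = (3/2)*65 + 493 = 195/2 + 493 = 1181/2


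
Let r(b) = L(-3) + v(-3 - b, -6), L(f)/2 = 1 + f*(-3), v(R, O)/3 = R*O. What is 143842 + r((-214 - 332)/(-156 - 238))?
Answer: 28356366/197 ≈ 1.4394e+5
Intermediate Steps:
v(R, O) = 3*O*R (v(R, O) = 3*(R*O) = 3*(O*R) = 3*O*R)
L(f) = 2 - 6*f (L(f) = 2*(1 + f*(-3)) = 2*(1 - 3*f) = 2 - 6*f)
r(b) = 74 + 18*b (r(b) = (2 - 6*(-3)) + 3*(-6)*(-3 - b) = (2 + 18) + (54 + 18*b) = 20 + (54 + 18*b) = 74 + 18*b)
143842 + r((-214 - 332)/(-156 - 238)) = 143842 + (74 + 18*((-214 - 332)/(-156 - 238))) = 143842 + (74 + 18*(-546/(-394))) = 143842 + (74 + 18*(-546*(-1/394))) = 143842 + (74 + 18*(273/197)) = 143842 + (74 + 4914/197) = 143842 + 19492/197 = 28356366/197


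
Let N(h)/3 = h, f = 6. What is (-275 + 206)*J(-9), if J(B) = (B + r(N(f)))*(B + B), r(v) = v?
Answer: 11178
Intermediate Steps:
N(h) = 3*h
J(B) = 2*B*(18 + B) (J(B) = (B + 3*6)*(B + B) = (B + 18)*(2*B) = (18 + B)*(2*B) = 2*B*(18 + B))
(-275 + 206)*J(-9) = (-275 + 206)*(2*(-9)*(18 - 9)) = -138*(-9)*9 = -69*(-162) = 11178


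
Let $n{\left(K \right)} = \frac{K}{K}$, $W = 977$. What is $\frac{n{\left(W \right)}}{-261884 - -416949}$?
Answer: $\frac{1}{155065} \approx 6.4489 \cdot 10^{-6}$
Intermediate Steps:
$n{\left(K \right)} = 1$
$\frac{n{\left(W \right)}}{-261884 - -416949} = 1 \frac{1}{-261884 - -416949} = 1 \frac{1}{-261884 + 416949} = 1 \cdot \frac{1}{155065} = \frac{1}{155065}$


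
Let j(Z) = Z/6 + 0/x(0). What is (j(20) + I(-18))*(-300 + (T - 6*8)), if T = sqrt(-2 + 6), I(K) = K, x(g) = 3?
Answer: 15224/3 ≈ 5074.7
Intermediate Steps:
T = 2 (T = sqrt(4) = 2)
j(Z) = Z/6 (j(Z) = Z/6 + 0/3 = Z*(1/6) + 0*(1/3) = Z/6 + 0 = Z/6)
(j(20) + I(-18))*(-300 + (T - 6*8)) = ((1/6)*20 - 18)*(-300 + (2 - 6*8)) = (10/3 - 18)*(-300 + (2 - 48)) = -44*(-300 - 46)/3 = -44/3*(-346) = 15224/3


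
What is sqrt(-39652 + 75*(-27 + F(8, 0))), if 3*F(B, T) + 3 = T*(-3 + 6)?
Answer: 2*I*sqrt(10438) ≈ 204.33*I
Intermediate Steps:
F(B, T) = -1 + T (F(B, T) = -1 + (T*(-3 + 6))/3 = -1 + (T*3)/3 = -1 + (3*T)/3 = -1 + T)
sqrt(-39652 + 75*(-27 + F(8, 0))) = sqrt(-39652 + 75*(-27 + (-1 + 0))) = sqrt(-39652 + 75*(-27 - 1)) = sqrt(-39652 + 75*(-28)) = sqrt(-39652 - 2100) = sqrt(-41752) = 2*I*sqrt(10438)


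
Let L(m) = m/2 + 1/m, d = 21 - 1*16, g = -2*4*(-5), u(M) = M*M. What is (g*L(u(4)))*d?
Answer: 3225/2 ≈ 1612.5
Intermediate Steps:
u(M) = M²
g = 40 (g = -8*(-5) = 40)
d = 5 (d = 21 - 16 = 5)
L(m) = 1/m + m/2 (L(m) = m*(½) + 1/m = m/2 + 1/m = 1/m + m/2)
(g*L(u(4)))*d = (40*(1/(4²) + (½)*4²))*5 = (40*(1/16 + (½)*16))*5 = (40*(1/16 + 8))*5 = (40*(129/16))*5 = (645/2)*5 = 3225/2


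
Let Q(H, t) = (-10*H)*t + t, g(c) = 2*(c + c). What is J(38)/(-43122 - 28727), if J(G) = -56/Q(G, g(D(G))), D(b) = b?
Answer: -7/517384649 ≈ -1.3530e-8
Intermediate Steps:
g(c) = 4*c (g(c) = 2*(2*c) = 4*c)
Q(H, t) = t - 10*H*t (Q(H, t) = -10*H*t + t = t - 10*H*t)
J(G) = -14/(G*(1 - 10*G)) (J(G) = -56*1/(4*G*(1 - 10*G)) = -14/(G*(1 - 10*G)))
J(38)/(-43122 - 28727) = (14/(38*(-1 + 10*38)))/(-43122 - 28727) = (14*(1/38)/(-1 + 380))/(-71849) = (14*(1/38)/379)*(-1/71849) = (14*(1/38)*(1/379))*(-1/71849) = (7/7201)*(-1/71849) = -7/517384649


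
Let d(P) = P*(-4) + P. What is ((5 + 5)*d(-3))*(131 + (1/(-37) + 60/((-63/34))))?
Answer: 2298180/259 ≈ 8873.3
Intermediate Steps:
d(P) = -3*P (d(P) = -4*P + P = -3*P)
((5 + 5)*d(-3))*(131 + (1/(-37) + 60/((-63/34)))) = ((5 + 5)*(-3*(-3)))*(131 + (1/(-37) + 60/((-63/34)))) = (10*9)*(131 + (1*(-1/37) + 60/((-63*1/34)))) = 90*(131 + (-1/37 + 60/(-63/34))) = 90*(131 + (-1/37 + 60*(-34/63))) = 90*(131 + (-1/37 - 680/21)) = 90*(131 - 25181/777) = 90*(76606/777) = 2298180/259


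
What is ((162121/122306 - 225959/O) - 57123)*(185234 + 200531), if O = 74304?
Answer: -100132908936781082915/4543912512 ≈ -2.2037e+10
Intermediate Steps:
((162121/122306 - 225959/O) - 57123)*(185234 + 200531) = ((162121/122306 - 225959/74304) - 57123)*(185234 + 200531) = ((162121*(1/122306) - 225959*1/74304) - 57123)*385765 = ((162121/122306 - 225959/74304) - 57123)*385765 = (-7794951335/4543912512 - 57123)*385765 = -259569709374311/4543912512*385765 = -100132908936781082915/4543912512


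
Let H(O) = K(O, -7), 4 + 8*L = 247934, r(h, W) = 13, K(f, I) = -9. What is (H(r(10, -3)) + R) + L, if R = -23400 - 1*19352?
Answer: -47079/4 ≈ -11770.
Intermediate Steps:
R = -42752 (R = -23400 - 19352 = -42752)
L = 123965/4 (L = -1/2 + (1/8)*247934 = -1/2 + 123967/4 = 123965/4 ≈ 30991.)
H(O) = -9
(H(r(10, -3)) + R) + L = (-9 - 42752) + 123965/4 = -42761 + 123965/4 = -47079/4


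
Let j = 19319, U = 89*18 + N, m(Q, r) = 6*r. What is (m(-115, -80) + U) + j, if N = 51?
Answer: 20492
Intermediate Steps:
U = 1653 (U = 89*18 + 51 = 1602 + 51 = 1653)
(m(-115, -80) + U) + j = (6*(-80) + 1653) + 19319 = (-480 + 1653) + 19319 = 1173 + 19319 = 20492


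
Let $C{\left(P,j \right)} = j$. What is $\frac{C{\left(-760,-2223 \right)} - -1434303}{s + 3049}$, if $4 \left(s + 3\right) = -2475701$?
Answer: $- \frac{5728320}{2463517} \approx -2.3253$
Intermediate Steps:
$s = - \frac{2475713}{4}$ ($s = -3 + \frac{1}{4} \left(-2475701\right) = -3 - \frac{2475701}{4} = - \frac{2475713}{4} \approx -6.1893 \cdot 10^{5}$)
$\frac{C{\left(-760,-2223 \right)} - -1434303}{s + 3049} = \frac{-2223 - -1434303}{- \frac{2475713}{4} + 3049} = \frac{-2223 + 1434303}{- \frac{2463517}{4}} = 1432080 \left(- \frac{4}{2463517}\right) = - \frac{5728320}{2463517}$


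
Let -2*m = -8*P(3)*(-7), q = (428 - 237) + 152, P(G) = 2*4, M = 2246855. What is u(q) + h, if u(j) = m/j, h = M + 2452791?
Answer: 230282622/49 ≈ 4.6996e+6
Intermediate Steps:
P(G) = 8
q = 343 (q = 191 + 152 = 343)
m = -224 (m = -(-8*8)*(-7)/2 = -(-32)*(-7) = -1/2*448 = -224)
h = 4699646 (h = 2246855 + 2452791 = 4699646)
u(j) = -224/j
u(q) + h = -224/343 + 4699646 = -224*1/343 + 4699646 = -32/49 + 4699646 = 230282622/49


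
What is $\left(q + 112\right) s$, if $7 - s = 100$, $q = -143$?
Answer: $2883$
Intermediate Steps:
$s = -93$ ($s = 7 - 100 = -93$)
$\left(q + 112\right) s = \left(-143 + 112\right) \left(-93\right) = \left(-31\right) \left(-93\right) = 2883$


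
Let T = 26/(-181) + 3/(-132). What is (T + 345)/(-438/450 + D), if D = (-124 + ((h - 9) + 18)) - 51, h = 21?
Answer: -205969125/87189872 ≈ -2.3623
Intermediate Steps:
T = -1325/7964 (T = 26*(-1/181) + 3*(-1/132) = -26/181 - 1/44 = -1325/7964 ≈ -0.16637)
D = -145 (D = (-124 + ((21 - 9) + 18)) - 51 = (-124 + (12 + 18)) - 51 = (-124 + 30) - 51 = -94 - 51 = -145)
(T + 345)/(-438/450 + D) = (-1325/7964 + 345)/(-438/450 - 145) = 2746255/(7964*(-438*1/450 - 145)) = 2746255/(7964*(-73/75 - 145)) = 2746255/(7964*(-10948/75)) = (2746255/7964)*(-75/10948) = -205969125/87189872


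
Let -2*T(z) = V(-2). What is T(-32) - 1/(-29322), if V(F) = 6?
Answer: -87965/29322 ≈ -3.0000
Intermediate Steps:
T(z) = -3 (T(z) = -1/2*6 = -3)
T(-32) - 1/(-29322) = -3 - 1/(-29322) = -3 - 1*(-1/29322) = -3 + 1/29322 = -87965/29322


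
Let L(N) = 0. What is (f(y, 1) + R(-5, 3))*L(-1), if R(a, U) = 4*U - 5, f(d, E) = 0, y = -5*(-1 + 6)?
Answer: 0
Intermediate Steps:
y = -25 (y = -5*5 = -25)
R(a, U) = -5 + 4*U
(f(y, 1) + R(-5, 3))*L(-1) = (0 + (-5 + 4*3))*0 = (0 + (-5 + 12))*0 = (0 + 7)*0 = 7*0 = 0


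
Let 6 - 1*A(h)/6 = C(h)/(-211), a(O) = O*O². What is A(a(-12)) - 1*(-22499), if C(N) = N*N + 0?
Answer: 22670789/211 ≈ 1.0744e+5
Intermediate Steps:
C(N) = N² (C(N) = N² + 0 = N²)
a(O) = O³
A(h) = 36 + 6*h²/211 (A(h) = 36 - 6*h²/(-211) = 36 - 6*h²*(-1)/211 = 36 - (-6)*h²/211 = 36 + 6*h²/211)
A(a(-12)) - 1*(-22499) = (36 + 6*((-12)³)²/211) - 1*(-22499) = (36 + (6/211)*(-1728)²) + 22499 = (36 + (6/211)*2985984) + 22499 = (36 + 17915904/211) + 22499 = 17923500/211 + 22499 = 22670789/211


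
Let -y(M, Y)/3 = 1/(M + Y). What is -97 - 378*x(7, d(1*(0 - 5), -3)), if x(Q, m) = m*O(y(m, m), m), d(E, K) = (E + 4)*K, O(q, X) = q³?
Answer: 179/4 ≈ 44.750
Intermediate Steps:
y(M, Y) = -3/(M + Y)
d(E, K) = K*(4 + E) (d(E, K) = (4 + E)*K = K*(4 + E))
x(Q, m) = -27/(8*m²) (x(Q, m) = m*(-3/(m + m))³ = m*(-3*1/(2*m))³ = m*(-3/(2*m))³ = m*(-27/(8*m³)) = -27/(8*m²))
-97 - 378*x(7, d(1*(0 - 5), -3)) = -97 - (-5103)/(4*(-3*(4 + 1*(0 - 5)))²) = -97 - (-5103)/(4*(-3*(4 + 1*(-5)))²) = -97 - (-5103)/(4*(-3*(4 - 5))²) = -97 - (-5103)/(4*(-3*(-1))²) = -97 - (-5103)/(4*3²) = -97 - (-5103)/(4*9) = -97 - 378*(-3/8) = -97 + 567/4 = 179/4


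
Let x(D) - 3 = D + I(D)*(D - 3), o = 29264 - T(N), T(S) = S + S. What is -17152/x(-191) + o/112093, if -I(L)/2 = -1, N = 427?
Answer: 30296614/1008837 ≈ 30.031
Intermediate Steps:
I(L) = 2 (I(L) = -2*(-1) = 2)
T(S) = 2*S
o = 28410 (o = 29264 - 2*427 = 29264 - 1*854 = 29264 - 854 = 28410)
x(D) = -3 + 3*D (x(D) = 3 + (D + 2*(D - 3)) = 3 + (D + 2*(-3 + D)) = 3 + (D + (-6 + 2*D)) = 3 + (-6 + 3*D) = -3 + 3*D)
-17152/x(-191) + o/112093 = -17152/(-3 + 3*(-191)) + 28410/112093 = -17152/(-3 - 573) + 28410*(1/112093) = -17152/(-576) + 28410/112093 = -17152*(-1/576) + 28410/112093 = 268/9 + 28410/112093 = 30296614/1008837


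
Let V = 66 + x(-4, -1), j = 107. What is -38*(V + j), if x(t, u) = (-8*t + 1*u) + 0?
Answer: -7752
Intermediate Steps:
x(t, u) = u - 8*t (x(t, u) = (-8*t + u) + 0 = (u - 8*t) + 0 = u - 8*t)
V = 97 (V = 66 + (-1 - 8*(-4)) = 66 + (-1 + 32) = 66 + 31 = 97)
-38*(V + j) = -38*(97 + 107) = -38*204 = -7752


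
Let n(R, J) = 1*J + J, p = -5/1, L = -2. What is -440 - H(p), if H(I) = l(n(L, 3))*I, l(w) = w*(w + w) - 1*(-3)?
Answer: -65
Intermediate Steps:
p = -5 (p = -5*1 = -5)
n(R, J) = 2*J (n(R, J) = J + J = 2*J)
l(w) = 3 + 2*w**2 (l(w) = w*(2*w) + 3 = 2*w**2 + 3 = 3 + 2*w**2)
H(I) = 75*I (H(I) = (3 + 2*(2*3)**2)*I = (3 + 2*6**2)*I = (3 + 2*36)*I = (3 + 72)*I = 75*I)
-440 - H(p) = -440 - 75*(-5) = -440 - 1*(-375) = -440 + 375 = -65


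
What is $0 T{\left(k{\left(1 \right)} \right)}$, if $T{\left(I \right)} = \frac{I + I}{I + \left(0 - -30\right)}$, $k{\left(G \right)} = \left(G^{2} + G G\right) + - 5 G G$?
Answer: $0$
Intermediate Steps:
$k{\left(G \right)} = - 3 G^{2}$ ($k{\left(G \right)} = \left(G^{2} + G^{2}\right) - 5 G^{2} = 2 G^{2} - 5 G^{2} = - 3 G^{2}$)
$T{\left(I \right)} = \frac{2 I}{30 + I}$ ($T{\left(I \right)} = \frac{2 I}{I + \left(0 + 30\right)} = \frac{2 I}{I + 30} = \frac{2 I}{30 + I}$)
$0 T{\left(k{\left(1 \right)} \right)} = 0 \frac{2 \left(- 3 \cdot 1^{2}\right)}{30 - 3 \cdot 1^{2}} = 0 \frac{2 \left(\left(-3\right) 1\right)}{30 - 3} = 0 \cdot 2 \left(-3\right) \frac{1}{30 - 3} = 0 \cdot 2 \left(-3\right) \frac{1}{27} = 0 \left(- \frac{2}{9}\right) = 0$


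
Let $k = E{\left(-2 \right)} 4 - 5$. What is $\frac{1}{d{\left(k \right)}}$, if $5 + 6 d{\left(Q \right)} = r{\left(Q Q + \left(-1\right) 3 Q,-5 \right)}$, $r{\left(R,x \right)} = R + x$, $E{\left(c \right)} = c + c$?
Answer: $\frac{3}{247} \approx 0.012146$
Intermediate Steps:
$E{\left(c \right)} = 2 c$
$k = -21$ ($k = 2 \left(-2\right) 4 - 5 = \left(-4\right) 4 - 5 = -16 - 5 = -21$)
$d{\left(Q \right)} = - \frac{5}{3} - \frac{Q}{2} + \frac{Q^{2}}{6}$ ($d{\left(Q \right)} = - \frac{5}{6} + \frac{\left(Q Q + \left(-1\right) 3 Q\right) - 5}{6} = - \frac{5}{6} + \frac{\left(Q^{2} - 3 Q\right) - 5}{6} = - \frac{5}{6} + \frac{-5 + Q^{2} - 3 Q}{6} = - \frac{5}{6} - \left(\frac{5}{6} + \frac{Q}{2} - \frac{Q^{2}}{6}\right) = - \frac{5}{3} - \frac{Q}{2} + \frac{Q^{2}}{6}$)
$\frac{1}{d{\left(k \right)}} = \frac{1}{- \frac{5}{3} + \frac{1}{6} \left(-21\right) \left(-3 - 21\right)} = \frac{1}{- \frac{5}{3} + \frac{1}{6} \left(-21\right) \left(-24\right)} = \frac{1}{- \frac{5}{3} + 84} = \frac{1}{\frac{247}{3}} = \frac{3}{247}$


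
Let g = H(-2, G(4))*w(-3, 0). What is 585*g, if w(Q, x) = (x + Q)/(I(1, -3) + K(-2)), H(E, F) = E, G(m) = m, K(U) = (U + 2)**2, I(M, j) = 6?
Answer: 585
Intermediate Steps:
K(U) = (2 + U)**2
w(Q, x) = Q/6 + x/6 (w(Q, x) = (x + Q)/(6 + (2 - 2)**2) = (Q + x)/(6 + 0**2) = (Q + x)/(6 + 0) = (Q + x)/6 = (Q + x)*(1/6) = Q/6 + x/6)
g = 1 (g = -2*((1/6)*(-3) + (1/6)*0) = -2*(-1/2 + 0) = -2*(-1/2) = 1)
585*g = 585*1 = 585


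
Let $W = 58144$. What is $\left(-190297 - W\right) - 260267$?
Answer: $-508708$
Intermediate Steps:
$\left(-190297 - W\right) - 260267 = \left(-190297 - 58144\right) - 260267 = -248441 - 260267 = -508708$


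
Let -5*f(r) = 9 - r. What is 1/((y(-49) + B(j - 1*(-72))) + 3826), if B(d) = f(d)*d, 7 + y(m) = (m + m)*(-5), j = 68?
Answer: 1/7977 ≈ 0.00012536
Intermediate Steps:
f(r) = -9/5 + r/5 (f(r) = -(9 - r)/5 = -9/5 + r/5)
y(m) = -7 - 10*m (y(m) = -7 + (m + m)*(-5) = -7 + (2*m)*(-5) = -7 - 10*m)
B(d) = d*(-9/5 + d/5) (B(d) = (-9/5 + d/5)*d = d*(-9/5 + d/5))
1/((y(-49) + B(j - 1*(-72))) + 3826) = 1/(((-7 - 10*(-49)) + (68 - 1*(-72))*(-9 + (68 - 1*(-72)))/5) + 3826) = 1/(((-7 + 490) + (68 + 72)*(-9 + (68 + 72))/5) + 3826) = 1/((483 + (⅕)*140*(-9 + 140)) + 3826) = 1/((483 + (⅕)*140*131) + 3826) = 1/((483 + 3668) + 3826) = 1/(4151 + 3826) = 1/7977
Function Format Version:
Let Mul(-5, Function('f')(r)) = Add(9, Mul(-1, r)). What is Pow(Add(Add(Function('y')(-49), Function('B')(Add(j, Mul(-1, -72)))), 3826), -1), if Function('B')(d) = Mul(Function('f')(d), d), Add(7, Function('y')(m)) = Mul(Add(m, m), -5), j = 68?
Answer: Rational(1, 7977) ≈ 0.00012536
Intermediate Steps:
Function('f')(r) = Add(Rational(-9, 5), Mul(Rational(1, 5), r)) (Function('f')(r) = Mul(Rational(-1, 5), Add(9, Mul(-1, r))) = Add(Rational(-9, 5), Mul(Rational(1, 5), r)))
Function('y')(m) = Add(-7, Mul(-10, m)) (Function('y')(m) = Add(-7, Mul(Add(m, m), -5)) = Add(-7, Mul(Mul(2, m), -5)) = Add(-7, Mul(-10, m)))
Function('B')(d) = Mul(d, Add(Rational(-9, 5), Mul(Rational(1, 5), d))) (Function('B')(d) = Mul(Add(Rational(-9, 5), Mul(Rational(1, 5), d)), d) = Mul(d, Add(Rational(-9, 5), Mul(Rational(1, 5), d))))
Pow(Add(Add(Function('y')(-49), Function('B')(Add(j, Mul(-1, -72)))), 3826), -1) = Pow(Add(Add(Add(-7, Mul(-10, -49)), Mul(Rational(1, 5), Add(68, Mul(-1, -72)), Add(-9, Add(68, Mul(-1, -72))))), 3826), -1) = Pow(Add(Add(Add(-7, 490), Mul(Rational(1, 5), Add(68, 72), Add(-9, Add(68, 72)))), 3826), -1) = Pow(Add(Add(483, Mul(Rational(1, 5), 140, Add(-9, 140))), 3826), -1) = Pow(Add(Add(483, Mul(Rational(1, 5), 140, 131)), 3826), -1) = Pow(Add(Add(483, 3668), 3826), -1) = Pow(Add(4151, 3826), -1) = Pow(7977, -1) = Rational(1, 7977)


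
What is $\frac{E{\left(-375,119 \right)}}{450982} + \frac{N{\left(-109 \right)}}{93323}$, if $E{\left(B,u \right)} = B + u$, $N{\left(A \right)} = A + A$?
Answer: $- \frac{61102382}{21043496593} \approx -0.0029036$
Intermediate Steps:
$N{\left(A \right)} = 2 A$
$\frac{E{\left(-375,119 \right)}}{450982} + \frac{N{\left(-109 \right)}}{93323} = \frac{-375 + 119}{450982} + \frac{2 \left(-109\right)}{93323} = \left(-256\right) \frac{1}{450982} - \frac{218}{93323} = - \frac{128}{225491} - \frac{218}{93323} = - \frac{61102382}{21043496593}$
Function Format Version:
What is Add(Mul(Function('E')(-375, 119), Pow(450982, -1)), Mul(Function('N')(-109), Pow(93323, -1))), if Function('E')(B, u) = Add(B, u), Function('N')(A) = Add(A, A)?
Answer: Rational(-61102382, 21043496593) ≈ -0.0029036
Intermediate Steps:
Function('N')(A) = Mul(2, A)
Add(Mul(Function('E')(-375, 119), Pow(450982, -1)), Mul(Function('N')(-109), Pow(93323, -1))) = Add(Mul(Add(-375, 119), Pow(450982, -1)), Mul(Mul(2, -109), Pow(93323, -1))) = Add(Mul(-256, Rational(1, 450982)), Mul(-218, Rational(1, 93323))) = Add(Rational(-128, 225491), Rational(-218, 93323)) = Rational(-61102382, 21043496593)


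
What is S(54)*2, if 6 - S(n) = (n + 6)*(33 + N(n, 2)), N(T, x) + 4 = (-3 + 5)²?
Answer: -3948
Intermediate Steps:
N(T, x) = 0 (N(T, x) = -4 + (-3 + 5)² = -4 + 2² = -4 + 4 = 0)
S(n) = -192 - 33*n (S(n) = 6 - (n + 6)*(33 + 0) = 6 - (6 + n)*33 = 6 - (198 + 33*n) = 6 + (-198 - 33*n) = -192 - 33*n)
S(54)*2 = (-192 - 33*54)*2 = (-192 - 1782)*2 = -1974*2 = -3948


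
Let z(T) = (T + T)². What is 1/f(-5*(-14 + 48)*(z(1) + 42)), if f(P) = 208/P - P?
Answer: 1955/15288048 ≈ 0.00012788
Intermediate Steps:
z(T) = 4*T² (z(T) = (2*T)² = 4*T²)
f(P) = -P + 208/P
1/f(-5*(-14 + 48)*(z(1) + 42)) = 1/(-(-5)*(-14 + 48)*(4*1² + 42) + 208/((-5*(-14 + 48)*(4*1² + 42)))) = 1/(-(-5)*34*(4*1 + 42) + 208/((-170*(4*1 + 42)))) = 1/(-(-5)*34*(4 + 42) + 208/((-170*(4 + 42)))) = 1/(-(-5)*34*46 + 208/((-170*46))) = 1/(-(-5)*1564 + 208/((-5*1564))) = 1/(-1*(-7820) + 208/(-7820)) = 1/(7820 + 208*(-1/7820)) = 1/(7820 - 52/1955) = 1/(15288048/1955) = 1955/15288048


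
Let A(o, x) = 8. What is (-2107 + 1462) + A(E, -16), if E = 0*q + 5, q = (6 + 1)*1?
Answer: -637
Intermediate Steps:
q = 7 (q = 7*1 = 7)
E = 5 (E = 0*7 + 5 = 0 + 5 = 5)
(-2107 + 1462) + A(E, -16) = (-2107 + 1462) + 8 = -645 + 8 = -637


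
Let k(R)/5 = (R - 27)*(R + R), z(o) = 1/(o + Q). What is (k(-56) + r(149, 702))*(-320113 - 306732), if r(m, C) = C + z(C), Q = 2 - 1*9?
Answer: -4111036435179/139 ≈ -2.9576e+10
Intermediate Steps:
Q = -7 (Q = 2 - 9 = -7)
z(o) = 1/(-7 + o) (z(o) = 1/(o - 7) = 1/(-7 + o))
k(R) = 10*R*(-27 + R) (k(R) = 5*((R - 27)*(R + R)) = 5*((-27 + R)*(2*R)) = 5*(2*R*(-27 + R)) = 10*R*(-27 + R))
r(m, C) = C + 1/(-7 + C)
(k(-56) + r(149, 702))*(-320113 - 306732) = (10*(-56)*(-27 - 56) + (1 + 702*(-7 + 702))/(-7 + 702))*(-320113 - 306732) = (10*(-56)*(-83) + (1 + 702*695)/695)*(-626845) = (46480 + (1 + 487890)/695)*(-626845) = (46480 + (1/695)*487891)*(-626845) = (46480 + 487891/695)*(-626845) = (32791491/695)*(-626845) = -4111036435179/139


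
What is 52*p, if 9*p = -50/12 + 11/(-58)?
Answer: -19708/783 ≈ -25.170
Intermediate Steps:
p = -379/783 (p = (-50/12 + 11/(-58))/9 = (-50*1/12 + 11*(-1/58))/9 = (-25/6 - 11/58)/9 = (⅑)*(-379/87) = -379/783 ≈ -0.48404)
52*p = 52*(-379/783) = -19708/783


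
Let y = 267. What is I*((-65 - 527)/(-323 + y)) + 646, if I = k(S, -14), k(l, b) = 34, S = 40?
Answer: 7038/7 ≈ 1005.4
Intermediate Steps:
I = 34
I*((-65 - 527)/(-323 + y)) + 646 = 34*((-65 - 527)/(-323 + 267)) + 646 = 34*(-592/(-56)) + 646 = 34*(-592*(-1/56)) + 646 = 34*(74/7) + 646 = 2516/7 + 646 = 7038/7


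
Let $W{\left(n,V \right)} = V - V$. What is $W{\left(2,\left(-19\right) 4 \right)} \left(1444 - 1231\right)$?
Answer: $0$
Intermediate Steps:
$W{\left(n,V \right)} = 0$
$W{\left(2,\left(-19\right) 4 \right)} \left(1444 - 1231\right) = 0 \left(1444 - 1231\right) = 0 \cdot 213 = 0$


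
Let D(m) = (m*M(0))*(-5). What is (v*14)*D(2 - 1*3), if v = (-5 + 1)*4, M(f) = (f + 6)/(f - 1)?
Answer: 6720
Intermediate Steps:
M(f) = (6 + f)/(-1 + f)
v = -16 (v = -4*4 = -16)
D(m) = 30*m (D(m) = (m*((6 + 0)/(-1 + 0)))*(-5) = (m*(6/(-1)))*(-5) = (m*(-1*6))*(-5) = (m*(-6))*(-5) = -6*m*(-5) = 30*m)
(v*14)*D(2 - 1*3) = (-16*14)*(30*(2 - 1*3)) = -6720*(2 - 3) = -6720*(-1) = -224*(-30) = 6720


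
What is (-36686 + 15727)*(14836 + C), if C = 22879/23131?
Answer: -7193011324805/23131 ≈ -3.1097e+8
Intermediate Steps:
C = 22879/23131 (C = 22879*(1/23131) = 22879/23131 ≈ 0.98911)
(-36686 + 15727)*(14836 + C) = (-36686 + 15727)*(14836 + 22879/23131) = -20959*343194395/23131 = -7193011324805/23131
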